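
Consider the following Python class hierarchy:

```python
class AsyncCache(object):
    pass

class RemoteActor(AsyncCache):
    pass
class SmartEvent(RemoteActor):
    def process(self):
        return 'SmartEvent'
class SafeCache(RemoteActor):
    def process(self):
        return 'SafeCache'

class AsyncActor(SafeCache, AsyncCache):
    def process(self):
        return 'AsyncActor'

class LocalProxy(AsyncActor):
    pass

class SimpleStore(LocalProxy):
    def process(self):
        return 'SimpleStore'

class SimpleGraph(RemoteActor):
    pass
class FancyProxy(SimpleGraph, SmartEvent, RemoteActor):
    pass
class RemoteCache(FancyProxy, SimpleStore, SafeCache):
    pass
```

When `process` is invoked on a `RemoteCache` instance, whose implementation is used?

L[RemoteCache] = RemoteCache + merge(L[FancyProxy], L[SimpleStore], L[SafeCache], [FancyProxy SimpleStore SafeCache])
  take FancyProxy:  [FancyProxy SimpleGraph SmartEvent RemoteActor AsyncCache object] + [SimpleStore LocalProxy AsyncActor SafeCache RemoteActor AsyncCache object] + [SafeCache RemoteActor AsyncCache object] + [FancyProxy SimpleStore SafeCache]
  take SimpleGraph:  [SimpleGraph SmartEvent RemoteActor AsyncCache object] + [SimpleStore LocalProxy AsyncActor SafeCache RemoteActor AsyncCache object] + [SafeCache RemoteActor AsyncCache object] + [SimpleStore SafeCache]
  take SmartEvent:  [SmartEvent RemoteActor AsyncCache object] + [SimpleStore LocalProxy AsyncActor SafeCache RemoteActor AsyncCache object] + [SafeCache RemoteActor AsyncCache object] + [SimpleStore SafeCache]
  take SimpleStore:  [RemoteActor AsyncCache object] + [SimpleStore LocalProxy AsyncActor SafeCache RemoteActor AsyncCache object] + [SafeCache RemoteActor AsyncCache object] + [SimpleStore SafeCache]
  take LocalProxy:  [RemoteActor AsyncCache object] + [LocalProxy AsyncActor SafeCache RemoteActor AsyncCache object] + [SafeCache RemoteActor AsyncCache object] + [SafeCache]
  take AsyncActor:  [RemoteActor AsyncCache object] + [AsyncActor SafeCache RemoteActor AsyncCache object] + [SafeCache RemoteActor AsyncCache object] + [SafeCache]
  take SafeCache:  [RemoteActor AsyncCache object] + [SafeCache RemoteActor AsyncCache object] + [SafeCache RemoteActor AsyncCache object] + [SafeCache]
  take RemoteActor:  [RemoteActor AsyncCache object] + [RemoteActor AsyncCache object] + [RemoteActor AsyncCache object]
  take AsyncCache:  [AsyncCache object] + [AsyncCache object] + [AsyncCache object]
  take object:  [object] + [object] + [object]
MRO: RemoteCache FancyProxy SimpleGraph SmartEvent SimpleStore LocalProxy AsyncActor SafeCache RemoteActor AsyncCache object
process is defined in: AsyncActor, SafeCache, SimpleStore, SmartEvent. First along the MRO is SmartEvent.

SmartEvent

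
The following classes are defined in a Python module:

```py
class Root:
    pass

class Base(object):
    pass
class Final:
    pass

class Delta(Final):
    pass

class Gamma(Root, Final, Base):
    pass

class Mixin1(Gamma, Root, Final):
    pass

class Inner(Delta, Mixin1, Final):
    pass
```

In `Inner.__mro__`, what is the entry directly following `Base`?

object

L[Inner] = Inner + merge(L[Delta], L[Mixin1], L[Final], [Delta Mixin1 Final])
  take Delta:  [Delta Final object] + [Mixin1 Gamma Root Final Base object] + [Final object] + [Delta Mixin1 Final]
  take Mixin1:  [Final object] + [Mixin1 Gamma Root Final Base object] + [Final object] + [Mixin1 Final]
  take Gamma:  [Final object] + [Gamma Root Final Base object] + [Final object] + [Final]
  take Root:  [Final object] + [Root Final Base object] + [Final object] + [Final]
  take Final:  [Final object] + [Final Base object] + [Final object] + [Final]
  take Base:  [object] + [Base object] + [object]
  take object:  [object] + [object] + [object]
MRO: Inner Delta Mixin1 Gamma Root Final Base object
Base is at position 6; next is object.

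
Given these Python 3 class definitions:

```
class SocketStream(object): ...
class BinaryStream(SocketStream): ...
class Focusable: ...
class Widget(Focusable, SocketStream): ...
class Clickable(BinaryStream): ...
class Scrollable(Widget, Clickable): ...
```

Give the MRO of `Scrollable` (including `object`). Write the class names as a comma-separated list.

L[Scrollable] = Scrollable + merge(L[Widget], L[Clickable], [Widget Clickable])
  take Widget:  [Widget Focusable SocketStream object] + [Clickable BinaryStream SocketStream object] + [Widget Clickable]
  take Focusable:  [Focusable SocketStream object] + [Clickable BinaryStream SocketStream object] + [Clickable]
  take Clickable:  [SocketStream object] + [Clickable BinaryStream SocketStream object] + [Clickable]
  take BinaryStream:  [SocketStream object] + [BinaryStream SocketStream object]
  take SocketStream:  [SocketStream object] + [SocketStream object]
  take object:  [object] + [object]

Scrollable, Widget, Focusable, Clickable, BinaryStream, SocketStream, object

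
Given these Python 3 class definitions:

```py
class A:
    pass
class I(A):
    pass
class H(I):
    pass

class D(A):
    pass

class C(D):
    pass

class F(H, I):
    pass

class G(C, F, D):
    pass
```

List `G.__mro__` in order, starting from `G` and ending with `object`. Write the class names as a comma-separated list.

G, C, F, D, H, I, A, object

L[G] = G + merge(L[C], L[F], L[D], [C F D])
  take C:  [C D A object] + [F H I A object] + [D A object] + [C F D]
  take F:  [D A object] + [F H I A object] + [D A object] + [F D]
  take D:  [D A object] + [H I A object] + [D A object] + [D]
  take H:  [A object] + [H I A object] + [A object]
  take I:  [A object] + [I A object] + [A object]
  take A:  [A object] + [A object] + [A object]
  take object:  [object] + [object] + [object]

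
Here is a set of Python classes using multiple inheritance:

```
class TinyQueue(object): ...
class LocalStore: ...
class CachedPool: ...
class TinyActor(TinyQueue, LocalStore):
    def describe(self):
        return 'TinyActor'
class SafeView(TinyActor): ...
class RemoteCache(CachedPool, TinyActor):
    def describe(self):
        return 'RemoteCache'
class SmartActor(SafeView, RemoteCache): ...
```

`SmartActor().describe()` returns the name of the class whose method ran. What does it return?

L[SmartActor] = SmartActor + merge(L[SafeView], L[RemoteCache], [SafeView RemoteCache])
  take SafeView:  [SafeView TinyActor TinyQueue LocalStore object] + [RemoteCache CachedPool TinyActor TinyQueue LocalStore object] + [SafeView RemoteCache]
  take RemoteCache:  [TinyActor TinyQueue LocalStore object] + [RemoteCache CachedPool TinyActor TinyQueue LocalStore object] + [RemoteCache]
  take CachedPool:  [TinyActor TinyQueue LocalStore object] + [CachedPool TinyActor TinyQueue LocalStore object]
  take TinyActor:  [TinyActor TinyQueue LocalStore object] + [TinyActor TinyQueue LocalStore object]
  take TinyQueue:  [TinyQueue LocalStore object] + [TinyQueue LocalStore object]
  take LocalStore:  [LocalStore object] + [LocalStore object]
  take object:  [object] + [object]
MRO: SmartActor SafeView RemoteCache CachedPool TinyActor TinyQueue LocalStore object
describe is defined in: RemoteCache, TinyActor. First along the MRO is RemoteCache.

RemoteCache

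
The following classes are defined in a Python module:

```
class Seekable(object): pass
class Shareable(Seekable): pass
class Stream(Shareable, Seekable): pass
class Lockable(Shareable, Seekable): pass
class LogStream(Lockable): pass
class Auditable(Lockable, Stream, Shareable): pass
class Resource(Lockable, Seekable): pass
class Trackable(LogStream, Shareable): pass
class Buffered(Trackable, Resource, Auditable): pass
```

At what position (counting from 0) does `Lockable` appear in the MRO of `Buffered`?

5

L[Buffered] = Buffered + merge(L[Trackable], L[Resource], L[Auditable], [Trackable Resource Auditable])
  take Trackable:  [Trackable LogStream Lockable Shareable Seekable object] + [Resource Lockable Shareable Seekable object] + [Auditable Lockable Stream Shareable Seekable object] + [Trackable Resource Auditable]
  take LogStream:  [LogStream Lockable Shareable Seekable object] + [Resource Lockable Shareable Seekable object] + [Auditable Lockable Stream Shareable Seekable object] + [Resource Auditable]
  take Resource:  [Lockable Shareable Seekable object] + [Resource Lockable Shareable Seekable object] + [Auditable Lockable Stream Shareable Seekable object] + [Resource Auditable]
  take Auditable:  [Lockable Shareable Seekable object] + [Lockable Shareable Seekable object] + [Auditable Lockable Stream Shareable Seekable object] + [Auditable]
  take Lockable:  [Lockable Shareable Seekable object] + [Lockable Shareable Seekable object] + [Lockable Stream Shareable Seekable object]
  take Stream:  [Shareable Seekable object] + [Shareable Seekable object] + [Stream Shareable Seekable object]
  take Shareable:  [Shareable Seekable object] + [Shareable Seekable object] + [Shareable Seekable object]
  take Seekable:  [Seekable object] + [Seekable object] + [Seekable object]
  take object:  [object] + [object] + [object]
MRO: Buffered Trackable LogStream Resource Auditable Lockable Stream Shareable Seekable object
Lockable sits at index 5.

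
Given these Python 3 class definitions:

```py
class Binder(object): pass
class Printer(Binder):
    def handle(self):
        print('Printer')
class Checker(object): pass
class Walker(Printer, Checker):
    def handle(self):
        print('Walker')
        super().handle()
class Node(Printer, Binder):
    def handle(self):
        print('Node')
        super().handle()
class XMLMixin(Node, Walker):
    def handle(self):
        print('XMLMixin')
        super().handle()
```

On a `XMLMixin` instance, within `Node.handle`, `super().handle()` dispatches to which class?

L[XMLMixin] = XMLMixin + merge(L[Node], L[Walker], [Node Walker])
  take Node:  [Node Printer Binder object] + [Walker Printer Binder Checker object] + [Node Walker]
  take Walker:  [Printer Binder object] + [Walker Printer Binder Checker object] + [Walker]
  take Printer:  [Printer Binder object] + [Printer Binder Checker object]
  take Binder:  [Binder object] + [Binder Checker object]
  take Checker:  [object] + [Checker object]
  take object:  [object] + [object]
MRO: XMLMixin Node Walker Printer Binder Checker object
super() in Node.handle on a XMLMixin instance goes to the class after Node in XMLMixin's MRO: Walker.

Walker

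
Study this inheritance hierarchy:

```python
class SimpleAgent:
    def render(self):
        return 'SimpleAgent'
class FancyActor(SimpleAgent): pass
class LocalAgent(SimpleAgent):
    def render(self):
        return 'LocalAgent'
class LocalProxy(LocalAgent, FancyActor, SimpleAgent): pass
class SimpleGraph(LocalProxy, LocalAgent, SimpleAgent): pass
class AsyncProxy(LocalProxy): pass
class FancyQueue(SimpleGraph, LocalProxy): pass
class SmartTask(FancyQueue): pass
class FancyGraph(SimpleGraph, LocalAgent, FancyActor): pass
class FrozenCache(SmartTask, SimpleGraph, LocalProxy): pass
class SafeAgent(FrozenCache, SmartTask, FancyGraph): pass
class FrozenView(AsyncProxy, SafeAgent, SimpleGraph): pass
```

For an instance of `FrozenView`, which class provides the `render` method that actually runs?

L[FrozenView] = FrozenView + merge(L[AsyncProxy], L[SafeAgent], L[SimpleGraph], [AsyncProxy SafeAgent SimpleGraph])
  take AsyncProxy:  [AsyncProxy LocalProxy LocalAgent FancyActor SimpleAgent object] + [SafeAgent FrozenCache SmartTask FancyQueue FancyGraph SimpleGraph LocalProxy LocalAgent FancyActor SimpleAgent object] + [SimpleGraph LocalProxy LocalAgent FancyActor SimpleAgent object] + [AsyncProxy SafeAgent SimpleGraph]
  take SafeAgent:  [LocalProxy LocalAgent FancyActor SimpleAgent object] + [SafeAgent FrozenCache SmartTask FancyQueue FancyGraph SimpleGraph LocalProxy LocalAgent FancyActor SimpleAgent object] + [SimpleGraph LocalProxy LocalAgent FancyActor SimpleAgent object] + [SafeAgent SimpleGraph]
  take FrozenCache:  [LocalProxy LocalAgent FancyActor SimpleAgent object] + [FrozenCache SmartTask FancyQueue FancyGraph SimpleGraph LocalProxy LocalAgent FancyActor SimpleAgent object] + [SimpleGraph LocalProxy LocalAgent FancyActor SimpleAgent object] + [SimpleGraph]
  take SmartTask:  [LocalProxy LocalAgent FancyActor SimpleAgent object] + [SmartTask FancyQueue FancyGraph SimpleGraph LocalProxy LocalAgent FancyActor SimpleAgent object] + [SimpleGraph LocalProxy LocalAgent FancyActor SimpleAgent object] + [SimpleGraph]
  take FancyQueue:  [LocalProxy LocalAgent FancyActor SimpleAgent object] + [FancyQueue FancyGraph SimpleGraph LocalProxy LocalAgent FancyActor SimpleAgent object] + [SimpleGraph LocalProxy LocalAgent FancyActor SimpleAgent object] + [SimpleGraph]
  take FancyGraph:  [LocalProxy LocalAgent FancyActor SimpleAgent object] + [FancyGraph SimpleGraph LocalProxy LocalAgent FancyActor SimpleAgent object] + [SimpleGraph LocalProxy LocalAgent FancyActor SimpleAgent object] + [SimpleGraph]
  take SimpleGraph:  [LocalProxy LocalAgent FancyActor SimpleAgent object] + [SimpleGraph LocalProxy LocalAgent FancyActor SimpleAgent object] + [SimpleGraph LocalProxy LocalAgent FancyActor SimpleAgent object] + [SimpleGraph]
  take LocalProxy:  [LocalProxy LocalAgent FancyActor SimpleAgent object] + [LocalProxy LocalAgent FancyActor SimpleAgent object] + [LocalProxy LocalAgent FancyActor SimpleAgent object]
  take LocalAgent:  [LocalAgent FancyActor SimpleAgent object] + [LocalAgent FancyActor SimpleAgent object] + [LocalAgent FancyActor SimpleAgent object]
  take FancyActor:  [FancyActor SimpleAgent object] + [FancyActor SimpleAgent object] + [FancyActor SimpleAgent object]
  take SimpleAgent:  [SimpleAgent object] + [SimpleAgent object] + [SimpleAgent object]
  take object:  [object] + [object] + [object]
MRO: FrozenView AsyncProxy SafeAgent FrozenCache SmartTask FancyQueue FancyGraph SimpleGraph LocalProxy LocalAgent FancyActor SimpleAgent object
render is defined in: LocalAgent, SimpleAgent. First along the MRO is LocalAgent.

LocalAgent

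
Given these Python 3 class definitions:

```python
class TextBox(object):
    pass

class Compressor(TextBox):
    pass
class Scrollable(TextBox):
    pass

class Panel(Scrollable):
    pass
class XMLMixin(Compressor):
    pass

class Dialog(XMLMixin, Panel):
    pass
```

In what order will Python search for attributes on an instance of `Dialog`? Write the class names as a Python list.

L[Dialog] = Dialog + merge(L[XMLMixin], L[Panel], [XMLMixin Panel])
  take XMLMixin:  [XMLMixin Compressor TextBox object] + [Panel Scrollable TextBox object] + [XMLMixin Panel]
  take Compressor:  [Compressor TextBox object] + [Panel Scrollable TextBox object] + [Panel]
  take Panel:  [TextBox object] + [Panel Scrollable TextBox object] + [Panel]
  take Scrollable:  [TextBox object] + [Scrollable TextBox object]
  take TextBox:  [TextBox object] + [TextBox object]
  take object:  [object] + [object]

[Dialog, XMLMixin, Compressor, Panel, Scrollable, TextBox, object]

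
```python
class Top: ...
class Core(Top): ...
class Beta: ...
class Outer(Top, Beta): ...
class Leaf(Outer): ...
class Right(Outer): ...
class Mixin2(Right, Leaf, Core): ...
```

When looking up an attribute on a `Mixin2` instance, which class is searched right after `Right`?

L[Mixin2] = Mixin2 + merge(L[Right], L[Leaf], L[Core], [Right Leaf Core])
  take Right:  [Right Outer Top Beta object] + [Leaf Outer Top Beta object] + [Core Top object] + [Right Leaf Core]
  take Leaf:  [Outer Top Beta object] + [Leaf Outer Top Beta object] + [Core Top object] + [Leaf Core]
  take Outer:  [Outer Top Beta object] + [Outer Top Beta object] + [Core Top object] + [Core]
  take Core:  [Top Beta object] + [Top Beta object] + [Core Top object] + [Core]
  take Top:  [Top Beta object] + [Top Beta object] + [Top object]
  take Beta:  [Beta object] + [Beta object] + [object]
  take object:  [object] + [object] + [object]
MRO: Mixin2 Right Leaf Outer Core Top Beta object
Right is at position 1; next is Leaf.

Leaf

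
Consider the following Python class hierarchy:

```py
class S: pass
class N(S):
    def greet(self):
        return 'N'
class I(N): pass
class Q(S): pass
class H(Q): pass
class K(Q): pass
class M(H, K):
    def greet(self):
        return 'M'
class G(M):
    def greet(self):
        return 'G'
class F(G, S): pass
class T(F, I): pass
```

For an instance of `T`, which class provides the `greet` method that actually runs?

L[T] = T + merge(L[F], L[I], [F I])
  take F:  [F G M H K Q S object] + [I N S object] + [F I]
  take G:  [G M H K Q S object] + [I N S object] + [I]
  take M:  [M H K Q S object] + [I N S object] + [I]
  take H:  [H K Q S object] + [I N S object] + [I]
  take K:  [K Q S object] + [I N S object] + [I]
  take Q:  [Q S object] + [I N S object] + [I]
  take I:  [S object] + [I N S object] + [I]
  take N:  [S object] + [N S object]
  take S:  [S object] + [S object]
  take object:  [object] + [object]
MRO: T F G M H K Q I N S object
greet is defined in: G, M, N. First along the MRO is G.

G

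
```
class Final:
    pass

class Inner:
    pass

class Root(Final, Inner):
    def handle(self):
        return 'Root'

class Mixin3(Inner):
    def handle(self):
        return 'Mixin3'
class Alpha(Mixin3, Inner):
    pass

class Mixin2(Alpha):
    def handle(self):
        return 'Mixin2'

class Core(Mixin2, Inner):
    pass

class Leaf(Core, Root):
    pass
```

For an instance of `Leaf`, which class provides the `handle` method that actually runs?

L[Leaf] = Leaf + merge(L[Core], L[Root], [Core Root])
  take Core:  [Core Mixin2 Alpha Mixin3 Inner object] + [Root Final Inner object] + [Core Root]
  take Mixin2:  [Mixin2 Alpha Mixin3 Inner object] + [Root Final Inner object] + [Root]
  take Alpha:  [Alpha Mixin3 Inner object] + [Root Final Inner object] + [Root]
  take Mixin3:  [Mixin3 Inner object] + [Root Final Inner object] + [Root]
  take Root:  [Inner object] + [Root Final Inner object] + [Root]
  take Final:  [Inner object] + [Final Inner object]
  take Inner:  [Inner object] + [Inner object]
  take object:  [object] + [object]
MRO: Leaf Core Mixin2 Alpha Mixin3 Root Final Inner object
handle is defined in: Mixin2, Mixin3, Root. First along the MRO is Mixin2.

Mixin2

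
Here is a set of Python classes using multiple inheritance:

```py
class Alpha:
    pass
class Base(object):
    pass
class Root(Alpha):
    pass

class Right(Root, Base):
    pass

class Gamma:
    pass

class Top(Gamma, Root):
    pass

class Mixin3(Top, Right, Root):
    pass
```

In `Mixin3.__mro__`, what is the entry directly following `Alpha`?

Base

L[Mixin3] = Mixin3 + merge(L[Top], L[Right], L[Root], [Top Right Root])
  take Top:  [Top Gamma Root Alpha object] + [Right Root Alpha Base object] + [Root Alpha object] + [Top Right Root]
  take Gamma:  [Gamma Root Alpha object] + [Right Root Alpha Base object] + [Root Alpha object] + [Right Root]
  take Right:  [Root Alpha object] + [Right Root Alpha Base object] + [Root Alpha object] + [Right Root]
  take Root:  [Root Alpha object] + [Root Alpha Base object] + [Root Alpha object] + [Root]
  take Alpha:  [Alpha object] + [Alpha Base object] + [Alpha object]
  take Base:  [object] + [Base object] + [object]
  take object:  [object] + [object] + [object]
MRO: Mixin3 Top Gamma Right Root Alpha Base object
Alpha is at position 5; next is Base.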